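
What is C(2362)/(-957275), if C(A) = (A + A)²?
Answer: -22316176/957275 ≈ -23.312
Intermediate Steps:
C(A) = 4*A² (C(A) = (2*A)² = 4*A²)
C(2362)/(-957275) = (4*2362²)/(-957275) = (4*5579044)*(-1/957275) = 22316176*(-1/957275) = -22316176/957275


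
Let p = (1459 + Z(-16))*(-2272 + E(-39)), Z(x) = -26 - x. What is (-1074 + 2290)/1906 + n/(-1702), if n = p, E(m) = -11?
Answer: 137114029/70522 ≈ 1944.3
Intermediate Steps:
p = -3308067 (p = (1459 + (-26 - 1*(-16)))*(-2272 - 11) = (1459 + (-26 + 16))*(-2283) = (1459 - 10)*(-2283) = 1449*(-2283) = -3308067)
n = -3308067
(-1074 + 2290)/1906 + n/(-1702) = (-1074 + 2290)/1906 - 3308067/(-1702) = 1216*(1/1906) - 3308067*(-1/1702) = 608/953 + 143829/74 = 137114029/70522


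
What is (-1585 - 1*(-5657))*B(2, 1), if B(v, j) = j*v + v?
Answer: 16288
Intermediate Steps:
B(v, j) = v + j*v
(-1585 - 1*(-5657))*B(2, 1) = (-1585 - 1*(-5657))*(2*(1 + 1)) = (-1585 + 5657)*(2*2) = 4072*4 = 16288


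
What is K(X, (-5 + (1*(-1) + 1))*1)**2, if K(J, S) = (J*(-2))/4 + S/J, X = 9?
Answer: 8281/324 ≈ 25.559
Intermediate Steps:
K(J, S) = -J/2 + S/J (K(J, S) = -2*J*(1/4) + S/J = -J/2 + S/J)
K(X, (-5 + (1*(-1) + 1))*1)**2 = (-1/2*9 + ((-5 + (1*(-1) + 1))*1)/9)**2 = (-9/2 + ((-5 + (-1 + 1))*1)*(1/9))**2 = (-9/2 + ((-5 + 0)*1)*(1/9))**2 = (-9/2 - 5*1*(1/9))**2 = (-9/2 - 5*1/9)**2 = (-9/2 - 5/9)**2 = (-91/18)**2 = 8281/324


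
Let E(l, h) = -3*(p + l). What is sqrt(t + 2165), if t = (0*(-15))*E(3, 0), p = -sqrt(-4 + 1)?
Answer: sqrt(2165) ≈ 46.530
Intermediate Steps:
p = -I*sqrt(3) (p = -sqrt(-3) = -I*sqrt(3) ≈ -1.732*I)
E(l, h) = -3*l + 3*I*sqrt(3) (E(l, h) = -3*(-I*sqrt(3) + l) = -3*(l - I*sqrt(3)) = -3*l + 3*I*sqrt(3))
t = 0 (t = (0*(-15))*(-3*3 + 3*I*sqrt(3)) = 0*(-9 + 3*I*sqrt(3)) = 0)
sqrt(t + 2165) = sqrt(0 + 2165) = sqrt(2165)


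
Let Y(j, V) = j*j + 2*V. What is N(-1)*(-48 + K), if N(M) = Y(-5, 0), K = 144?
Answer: 2400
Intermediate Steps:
Y(j, V) = j**2 + 2*V
N(M) = 25 (N(M) = (-5)**2 + 2*0 = 25 + 0 = 25)
N(-1)*(-48 + K) = 25*(-48 + 144) = 25*96 = 2400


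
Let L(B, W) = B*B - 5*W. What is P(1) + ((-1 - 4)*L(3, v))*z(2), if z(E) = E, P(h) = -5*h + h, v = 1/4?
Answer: -163/2 ≈ -81.500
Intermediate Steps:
v = 1/4 ≈ 0.25000
L(B, W) = B**2 - 5*W
P(h) = -4*h
P(1) + ((-1 - 4)*L(3, v))*z(2) = -4*1 + ((-1 - 4)*(3**2 - 5*1/4))*2 = -4 - 5*(9 - 5/4)*2 = -4 - 5*31/4*2 = -4 - 155/4*2 = -4 - 155/2 = -163/2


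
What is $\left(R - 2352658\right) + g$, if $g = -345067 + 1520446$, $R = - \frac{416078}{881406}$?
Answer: $- \frac{518830595176}{440703} \approx -1.1773 \cdot 10^{6}$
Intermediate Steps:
$R = - \frac{208039}{440703}$ ($R = \left(-416078\right) \frac{1}{881406} = - \frac{208039}{440703} \approx -0.47206$)
$g = 1175379$
$\left(R - 2352658\right) + g = \left(- \frac{208039}{440703} - 2352658\right) + 1175379 = - \frac{1036823646613}{440703} + 1175379 = - \frac{518830595176}{440703}$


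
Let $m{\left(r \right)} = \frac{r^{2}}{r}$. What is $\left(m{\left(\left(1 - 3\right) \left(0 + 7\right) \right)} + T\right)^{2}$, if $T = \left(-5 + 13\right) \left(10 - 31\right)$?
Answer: $33124$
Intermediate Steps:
$T = -168$ ($T = 8 \left(-21\right) = -168$)
$m{\left(r \right)} = r$
$\left(m{\left(\left(1 - 3\right) \left(0 + 7\right) \right)} + T\right)^{2} = \left(\left(1 - 3\right) \left(0 + 7\right) - 168\right)^{2} = \left(\left(-2\right) 7 - 168\right)^{2} = \left(-14 - 168\right)^{2} = \left(-182\right)^{2} = 33124$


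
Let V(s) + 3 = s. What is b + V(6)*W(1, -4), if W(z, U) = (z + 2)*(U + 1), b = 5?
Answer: -22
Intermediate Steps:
V(s) = -3 + s
W(z, U) = (1 + U)*(2 + z) (W(z, U) = (2 + z)*(1 + U) = (1 + U)*(2 + z))
b + V(6)*W(1, -4) = 5 + (-3 + 6)*(2 + 1 + 2*(-4) - 4*1) = 5 + 3*(2 + 1 - 8 - 4) = 5 + 3*(-9) = 5 - 27 = -22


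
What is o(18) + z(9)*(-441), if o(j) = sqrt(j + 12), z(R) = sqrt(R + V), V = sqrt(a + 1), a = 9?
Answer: sqrt(30) - 441*sqrt(9 + sqrt(10)) ≈ -1532.5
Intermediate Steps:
V = sqrt(10) (V = sqrt(9 + 1) = sqrt(10) ≈ 3.1623)
z(R) = sqrt(R + sqrt(10))
o(j) = sqrt(12 + j)
o(18) + z(9)*(-441) = sqrt(12 + 18) + sqrt(9 + sqrt(10))*(-441) = sqrt(30) - 441*sqrt(9 + sqrt(10))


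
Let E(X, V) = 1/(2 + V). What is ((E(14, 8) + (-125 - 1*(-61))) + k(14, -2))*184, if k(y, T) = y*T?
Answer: -84548/5 ≈ -16910.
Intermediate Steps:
k(y, T) = T*y
((E(14, 8) + (-125 - 1*(-61))) + k(14, -2))*184 = ((1/(2 + 8) + (-125 - 1*(-61))) - 2*14)*184 = ((1/10 + (-125 + 61)) - 28)*184 = ((1/10 - 64) - 28)*184 = (-639/10 - 28)*184 = -919/10*184 = -84548/5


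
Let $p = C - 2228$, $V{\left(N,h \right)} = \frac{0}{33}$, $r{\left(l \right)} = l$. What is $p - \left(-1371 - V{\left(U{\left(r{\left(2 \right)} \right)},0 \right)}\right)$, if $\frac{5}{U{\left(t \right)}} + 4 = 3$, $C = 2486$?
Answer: $1629$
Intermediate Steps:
$U{\left(t \right)} = -5$ ($U{\left(t \right)} = \frac{5}{-4 + 3} = \frac{5}{-1} = 5 \left(-1\right) = -5$)
$V{\left(N,h \right)} = 0$ ($V{\left(N,h \right)} = 0 \cdot \frac{1}{33} = 0$)
$p = 258$ ($p = 2486 - 2228 = 258$)
$p - \left(-1371 - V{\left(U{\left(r{\left(2 \right)} \right)},0 \right)}\right) = 258 - \left(-1371 - 0\right) = 258 - \left(-1371 + 0\right) = 258 - -1371 = 258 + 1371 = 1629$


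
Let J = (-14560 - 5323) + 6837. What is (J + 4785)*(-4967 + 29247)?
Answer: -200577080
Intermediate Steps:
J = -13046 (J = -19883 + 6837 = -13046)
(J + 4785)*(-4967 + 29247) = (-13046 + 4785)*(-4967 + 29247) = -8261*24280 = -200577080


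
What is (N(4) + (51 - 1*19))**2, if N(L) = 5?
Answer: 1369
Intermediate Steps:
(N(4) + (51 - 1*19))**2 = (5 + (51 - 1*19))**2 = (5 + (51 - 19))**2 = (5 + 32)**2 = 37**2 = 1369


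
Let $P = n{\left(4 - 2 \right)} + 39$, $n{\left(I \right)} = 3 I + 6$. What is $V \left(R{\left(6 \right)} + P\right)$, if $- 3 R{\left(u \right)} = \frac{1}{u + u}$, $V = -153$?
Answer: $- \frac{31195}{4} \approx -7798.8$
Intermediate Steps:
$R{\left(u \right)} = - \frac{1}{6 u}$ ($R{\left(u \right)} = - \frac{1}{3 \left(u + u\right)} = - \frac{1}{3 \cdot 2 u} = - \frac{\frac{1}{2} \frac{1}{u}}{3} = - \frac{1}{6 u}$)
$n{\left(I \right)} = 6 + 3 I$
$P = 51$ ($P = \left(6 + 3 \left(4 - 2\right)\right) + 39 = \left(6 + 3 \cdot 2\right) + 39 = \left(6 + 6\right) + 39 = 12 + 39 = 51$)
$V \left(R{\left(6 \right)} + P\right) = - 153 \left(- \frac{1}{6 \cdot 6} + 51\right) = - 153 \left(\left(- \frac{1}{6}\right) \frac{1}{6} + 51\right) = - 153 \left(- \frac{1}{36} + 51\right) = \left(-153\right) \frac{1835}{36} = - \frac{31195}{4}$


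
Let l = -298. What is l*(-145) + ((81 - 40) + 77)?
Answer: 43328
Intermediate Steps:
l*(-145) + ((81 - 40) + 77) = -298*(-145) + ((81 - 40) + 77) = 43210 + (41 + 77) = 43210 + 118 = 43328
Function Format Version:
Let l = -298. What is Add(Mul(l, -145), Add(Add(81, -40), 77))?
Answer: 43328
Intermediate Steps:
Add(Mul(l, -145), Add(Add(81, -40), 77)) = Add(Mul(-298, -145), Add(Add(81, -40), 77)) = Add(43210, Add(41, 77)) = Add(43210, 118) = 43328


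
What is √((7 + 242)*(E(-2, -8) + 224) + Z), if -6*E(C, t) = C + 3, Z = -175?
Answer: √222238/2 ≈ 235.71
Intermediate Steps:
E(C, t) = -½ - C/6 (E(C, t) = -(C + 3)/6 = -(3 + C)/6 = -½ - C/6)
√((7 + 242)*(E(-2, -8) + 224) + Z) = √((7 + 242)*((-½ - ⅙*(-2)) + 224) - 175) = √(249*((-½ + ⅓) + 224) - 175) = √(249*(-⅙ + 224) - 175) = √(249*(1343/6) - 175) = √(111469/2 - 175) = √(111119/2) = √222238/2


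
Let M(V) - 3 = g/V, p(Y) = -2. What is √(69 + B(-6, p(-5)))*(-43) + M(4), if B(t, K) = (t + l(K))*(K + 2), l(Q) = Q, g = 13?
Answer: 25/4 - 43*√69 ≈ -350.93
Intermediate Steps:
B(t, K) = (2 + K)*(K + t) (B(t, K) = (t + K)*(K + 2) = (K + t)*(2 + K) = (2 + K)*(K + t))
M(V) = 3 + 13/V
√(69 + B(-6, p(-5)))*(-43) + M(4) = √(69 + ((-2)² + 2*(-2) + 2*(-6) - 2*(-6)))*(-43) + (3 + 13/4) = √(69 + (4 - 4 - 12 + 12))*(-43) + (3 + 13*(¼)) = √(69 + 0)*(-43) + (3 + 13/4) = √69*(-43) + 25/4 = -43*√69 + 25/4 = 25/4 - 43*√69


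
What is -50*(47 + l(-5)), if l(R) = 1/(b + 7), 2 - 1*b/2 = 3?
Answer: -2360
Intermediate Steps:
b = -2 (b = 4 - 2*3 = 4 - 6 = -2)
l(R) = ⅕ (l(R) = 1/(-2 + 7) = 1/5 = ⅕)
-50*(47 + l(-5)) = -50*(47 + ⅕) = -50*236/5 = -2360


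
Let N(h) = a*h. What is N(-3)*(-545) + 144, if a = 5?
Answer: 8319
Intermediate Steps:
N(h) = 5*h
N(-3)*(-545) + 144 = (5*(-3))*(-545) + 144 = -15*(-545) + 144 = 8175 + 144 = 8319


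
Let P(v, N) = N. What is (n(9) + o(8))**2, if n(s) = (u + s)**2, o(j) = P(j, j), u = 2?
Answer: 16641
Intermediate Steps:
o(j) = j
n(s) = (2 + s)**2
(n(9) + o(8))**2 = ((2 + 9)**2 + 8)**2 = (11**2 + 8)**2 = (121 + 8)**2 = 129**2 = 16641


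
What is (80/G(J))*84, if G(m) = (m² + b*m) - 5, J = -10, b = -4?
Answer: 448/9 ≈ 49.778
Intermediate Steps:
G(m) = -5 + m² - 4*m (G(m) = (m² - 4*m) - 5 = -5 + m² - 4*m)
(80/G(J))*84 = (80/(-5 + (-10)² - 4*(-10)))*84 = (80/(-5 + 100 + 40))*84 = (80/135)*84 = (80*(1/135))*84 = (16/27)*84 = 448/9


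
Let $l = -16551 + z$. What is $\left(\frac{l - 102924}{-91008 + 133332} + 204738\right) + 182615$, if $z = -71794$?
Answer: $\frac{16394137103}{42324} \approx 3.8735 \cdot 10^{5}$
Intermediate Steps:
$l = -88345$ ($l = -16551 - 71794 = -88345$)
$\left(\frac{l - 102924}{-91008 + 133332} + 204738\right) + 182615 = \left(\frac{-88345 - 102924}{-91008 + 133332} + 204738\right) + 182615 = \left(- \frac{191269}{42324} + 204738\right) + 182615 = \frac{8665139843}{42324} + 182615 = \frac{16394137103}{42324}$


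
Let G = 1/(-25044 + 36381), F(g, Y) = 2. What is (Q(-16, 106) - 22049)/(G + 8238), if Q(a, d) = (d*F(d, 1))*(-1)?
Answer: -252372957/93394207 ≈ -2.7022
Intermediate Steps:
Q(a, d) = -2*d (Q(a, d) = (d*2)*(-1) = (2*d)*(-1) = -2*d)
G = 1/11337 ≈ 8.8207e-5
(Q(-16, 106) - 22049)/(G + 8238) = (-2*106 - 22049)/(1/11337 + 8238) = (-212 - 22049)/(93394207/11337) = -22261*11337/93394207 = -252372957/93394207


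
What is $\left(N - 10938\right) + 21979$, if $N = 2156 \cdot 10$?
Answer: $32601$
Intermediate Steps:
$N = 21560$
$\left(N - 10938\right) + 21979 = \left(21560 - 10938\right) + 21979 = 10622 + 21979 = 32601$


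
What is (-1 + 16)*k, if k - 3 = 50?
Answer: 795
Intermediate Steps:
k = 53 (k = 3 + 50 = 53)
(-1 + 16)*k = (-1 + 16)*53 = 15*53 = 795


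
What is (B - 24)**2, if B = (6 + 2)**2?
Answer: 1600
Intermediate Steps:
B = 64 (B = 8**2 = 64)
(B - 24)**2 = (64 - 24)**2 = 40**2 = 1600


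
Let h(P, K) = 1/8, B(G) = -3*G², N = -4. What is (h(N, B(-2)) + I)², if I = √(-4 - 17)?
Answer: -1343/64 + I*√21/4 ≈ -20.984 + 1.1456*I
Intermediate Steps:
h(P, K) = ⅛
I = I*√21 (I = √(-21) = I*√21 ≈ 4.5826*I)
(h(N, B(-2)) + I)² = (⅛ + I*√21)²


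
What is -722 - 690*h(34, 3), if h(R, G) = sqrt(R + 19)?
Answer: -722 - 690*sqrt(53) ≈ -5745.3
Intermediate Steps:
h(R, G) = sqrt(19 + R)
-722 - 690*h(34, 3) = -722 - 690*sqrt(19 + 34) = -722 - 690*sqrt(53)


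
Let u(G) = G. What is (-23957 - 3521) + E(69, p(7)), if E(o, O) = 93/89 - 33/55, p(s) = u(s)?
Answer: -12227512/445 ≈ -27478.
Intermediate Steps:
p(s) = s
E(o, O) = 198/445 (E(o, O) = 93*(1/89) - 33*1/55 = 93/89 - 3/5 = 198/445)
(-23957 - 3521) + E(69, p(7)) = (-23957 - 3521) + 198/445 = -27478 + 198/445 = -12227512/445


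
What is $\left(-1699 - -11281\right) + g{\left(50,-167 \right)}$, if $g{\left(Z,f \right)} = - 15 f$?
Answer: $12087$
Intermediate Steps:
$\left(-1699 - -11281\right) + g{\left(50,-167 \right)} = \left(-1699 - -11281\right) - -2505 = \left(-1699 + 11281\right) + 2505 = 9582 + 2505 = 12087$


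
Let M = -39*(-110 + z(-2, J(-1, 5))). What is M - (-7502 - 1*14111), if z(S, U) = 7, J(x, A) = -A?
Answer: 25630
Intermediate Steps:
M = 4017 (M = -39*(-110 + 7) = -39*(-103) = 4017)
M - (-7502 - 1*14111) = 4017 - (-7502 - 1*14111) = 4017 - (-7502 - 14111) = 4017 - 1*(-21613) = 4017 + 21613 = 25630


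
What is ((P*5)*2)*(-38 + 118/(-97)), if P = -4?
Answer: 152160/97 ≈ 1568.7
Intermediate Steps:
((P*5)*2)*(-38 + 118/(-97)) = (-4*5*2)*(-38 + 118/(-97)) = (-20*2)*(-38 + 118*(-1/97)) = -40*(-38 - 118/97) = -40*(-3804/97) = 152160/97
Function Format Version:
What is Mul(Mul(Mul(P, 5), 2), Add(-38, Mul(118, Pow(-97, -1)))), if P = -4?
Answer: Rational(152160, 97) ≈ 1568.7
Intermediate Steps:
Mul(Mul(Mul(P, 5), 2), Add(-38, Mul(118, Pow(-97, -1)))) = Mul(Mul(Mul(-4, 5), 2), Add(-38, Mul(118, Pow(-97, -1)))) = Mul(Mul(-20, 2), Add(-38, Mul(118, Rational(-1, 97)))) = Mul(-40, Add(-38, Rational(-118, 97))) = Mul(-40, Rational(-3804, 97)) = Rational(152160, 97)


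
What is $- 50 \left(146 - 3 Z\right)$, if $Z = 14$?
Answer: $-5200$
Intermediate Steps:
$- 50 \left(146 - 3 Z\right) = - 50 \left(146 - 42\right) = \left(-50\right) 104 = -5200$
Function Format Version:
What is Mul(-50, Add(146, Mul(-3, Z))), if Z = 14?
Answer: -5200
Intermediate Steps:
Mul(-50, Add(146, Mul(-3, Z))) = Mul(-50, Add(146, Mul(-3, 14))) = Mul(-50, Add(146, -42)) = Mul(-50, 104) = -5200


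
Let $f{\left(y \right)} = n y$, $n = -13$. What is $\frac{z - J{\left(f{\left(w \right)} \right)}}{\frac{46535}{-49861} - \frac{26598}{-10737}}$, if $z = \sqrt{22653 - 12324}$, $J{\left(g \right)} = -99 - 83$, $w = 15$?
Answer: $\frac{32478358458}{275518861} + \frac{178452519 \sqrt{10329}}{275518861} \approx 183.71$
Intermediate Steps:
$f{\left(y \right)} = - 13 y$
$J{\left(g \right)} = -182$
$z = \sqrt{10329} \approx 101.63$
$\frac{z - J{\left(f{\left(w \right)} \right)}}{\frac{46535}{-49861} - \frac{26598}{-10737}} = \frac{\sqrt{10329} - -182}{\frac{46535}{-49861} - \frac{26598}{-10737}} = \frac{\sqrt{10329} + 182}{46535 \left(- \frac{1}{49861}\right) - - \frac{8866}{3579}} = \frac{182 + \sqrt{10329}}{- \frac{46535}{49861} + \frac{8866}{3579}} = \frac{182 + \sqrt{10329}}{\frac{275518861}{178452519}} = \left(182 + \sqrt{10329}\right) \frac{178452519}{275518861} = \frac{32478358458}{275518861} + \frac{178452519 \sqrt{10329}}{275518861}$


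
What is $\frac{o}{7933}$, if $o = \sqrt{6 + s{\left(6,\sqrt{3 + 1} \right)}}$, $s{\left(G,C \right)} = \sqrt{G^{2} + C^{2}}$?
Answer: $\frac{\sqrt{6 + 2 \sqrt{10}}}{7933} \approx 0.00044254$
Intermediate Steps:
$s{\left(G,C \right)} = \sqrt{C^{2} + G^{2}}$
$o = \sqrt{6 + 2 \sqrt{10}}$ ($o = \sqrt{6 + \sqrt{\left(\sqrt{3 + 1}\right)^{2} + 6^{2}}} = \sqrt{6 + \sqrt{\left(\sqrt{4}\right)^{2} + 36}} = \sqrt{6 + \sqrt{2^{2} + 36}} = \sqrt{6 + \sqrt{4 + 36}} = \sqrt{6 + \sqrt{40}} = \sqrt{6 + 2 \sqrt{10}} \approx 3.5106$)
$\frac{o}{7933} = \frac{\sqrt{6 + 2 \sqrt{10}}}{7933}$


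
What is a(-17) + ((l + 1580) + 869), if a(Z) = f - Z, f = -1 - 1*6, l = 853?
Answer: 3312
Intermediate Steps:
f = -7 (f = -1 - 6 = -7)
a(Z) = -7 - Z
a(-17) + ((l + 1580) + 869) = (-7 - 1*(-17)) + ((853 + 1580) + 869) = (-7 + 17) + (2433 + 869) = 10 + 3302 = 3312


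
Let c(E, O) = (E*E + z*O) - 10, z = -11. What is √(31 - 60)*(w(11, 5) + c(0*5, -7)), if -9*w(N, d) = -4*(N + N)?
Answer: 691*I*√29/9 ≈ 413.46*I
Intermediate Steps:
w(N, d) = 8*N/9 (w(N, d) = -(-4)*(N + N)/9 = -(-4)*2*N/9 = -(-8)*N/9 = 8*N/9)
c(E, O) = -10 + E² - 11*O (c(E, O) = (E*E - 11*O) - 10 = (E² - 11*O) - 10 = -10 + E² - 11*O)
√(31 - 60)*(w(11, 5) + c(0*5, -7)) = √(31 - 60)*((8/9)*11 + (-10 + (0*5)² - 11*(-7))) = √(-29)*(88/9 + (-10 + 0² + 77)) = (I*√29)*(88/9 + (-10 + 0 + 77)) = (I*√29)*(88/9 + 67) = (I*√29)*(691/9) = 691*I*√29/9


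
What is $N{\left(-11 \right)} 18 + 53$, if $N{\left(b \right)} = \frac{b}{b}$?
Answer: $71$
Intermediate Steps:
$N{\left(b \right)} = 1$
$N{\left(-11 \right)} 18 + 53 = 1 \cdot 18 + 53 = 18 + 53 = 71$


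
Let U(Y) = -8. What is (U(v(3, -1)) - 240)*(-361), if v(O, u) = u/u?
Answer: 89528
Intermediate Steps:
v(O, u) = 1
(U(v(3, -1)) - 240)*(-361) = (-8 - 240)*(-361) = -248*(-361) = 89528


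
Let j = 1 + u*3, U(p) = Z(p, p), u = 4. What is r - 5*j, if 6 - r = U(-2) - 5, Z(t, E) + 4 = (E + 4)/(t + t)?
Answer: -99/2 ≈ -49.500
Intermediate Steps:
Z(t, E) = -4 + (4 + E)/(2*t) (Z(t, E) = -4 + (E + 4)/(t + t) = -4 + (4 + E)/((2*t)) = -4 + (4 + E)*(1/(2*t)) = -4 + (4 + E)/(2*t))
U(p) = (4 - 7*p)/(2*p) (U(p) = (4 + p - 8*p)/(2*p) = (4 - 7*p)/(2*p))
r = 31/2 (r = 6 - ((-7/2 + 2/(-2)) - 5) = 6 - ((-7/2 + 2*(-½)) - 5) = 6 - ((-7/2 - 1) - 5) = 6 - (-9/2 - 5) = 6 - 1*(-19/2) = 6 + 19/2 = 31/2 ≈ 15.500)
j = 13 (j = 1 + 4*3 = 1 + 12 = 13)
r - 5*j = 31/2 - 5*13 = 31/2 - 65 = -99/2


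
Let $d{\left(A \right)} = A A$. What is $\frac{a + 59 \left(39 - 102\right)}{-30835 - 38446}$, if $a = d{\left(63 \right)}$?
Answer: $- \frac{252}{69281} \approx -0.0036374$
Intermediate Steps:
$d{\left(A \right)} = A^{2}$
$a = 3969$ ($a = 63^{2} = 3969$)
$\frac{a + 59 \left(39 - 102\right)}{-30835 - 38446} = \frac{3969 + 59 \left(39 - 102\right)}{-30835 - 38446} = \frac{3969 + 59 \left(-63\right)}{-69281} = \left(3969 - 3717\right) \left(- \frac{1}{69281}\right) = 252 \left(- \frac{1}{69281}\right) = - \frac{252}{69281}$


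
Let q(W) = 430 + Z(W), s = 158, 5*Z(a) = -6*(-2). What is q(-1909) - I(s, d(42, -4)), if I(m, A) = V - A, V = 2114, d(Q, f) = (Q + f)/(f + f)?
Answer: -33727/20 ≈ -1686.3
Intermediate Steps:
Z(a) = 12/5 (Z(a) = (-6*(-2))/5 = (⅕)*12 = 12/5)
d(Q, f) = (Q + f)/(2*f) (d(Q, f) = (Q + f)/((2*f)) = (Q + f)*(1/(2*f)) = (Q + f)/(2*f))
q(W) = 2162/5 (q(W) = 430 + 12/5 = 2162/5)
I(m, A) = 2114 - A
q(-1909) - I(s, d(42, -4)) = 2162/5 - (2114 - (42 - 4)/(2*(-4))) = 2162/5 - (2114 - (-1)*38/(2*4)) = 2162/5 - (2114 - 1*(-19/4)) = 2162/5 - (2114 + 19/4) = 2162/5 - 1*8475/4 = 2162/5 - 8475/4 = -33727/20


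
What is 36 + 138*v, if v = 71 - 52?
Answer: 2658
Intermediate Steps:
v = 19
36 + 138*v = 36 + 138*19 = 36 + 2622 = 2658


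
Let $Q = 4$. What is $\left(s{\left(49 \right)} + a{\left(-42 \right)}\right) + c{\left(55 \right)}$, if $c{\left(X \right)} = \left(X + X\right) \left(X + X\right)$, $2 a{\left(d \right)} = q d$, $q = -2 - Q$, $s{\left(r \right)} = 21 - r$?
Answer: $12198$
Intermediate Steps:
$q = -6$ ($q = -2 - 4 = -6$)
$a{\left(d \right)} = - 3 d$ ($a{\left(d \right)} = \frac{\left(-6\right) d}{2} = - 3 d$)
$c{\left(X \right)} = 4 X^{2}$ ($c{\left(X \right)} = 2 X 2 X = 4 X^{2}$)
$\left(s{\left(49 \right)} + a{\left(-42 \right)}\right) + c{\left(55 \right)} = \left(\left(21 - 49\right) - -126\right) + 4 \cdot 55^{2} = \left(\left(21 - 49\right) + 126\right) + 4 \cdot 3025 = \left(-28 + 126\right) + 12100 = 98 + 12100 = 12198$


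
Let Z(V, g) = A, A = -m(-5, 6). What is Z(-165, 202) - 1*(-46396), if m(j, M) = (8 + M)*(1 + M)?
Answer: 46298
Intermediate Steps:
m(j, M) = (1 + M)*(8 + M)
A = -98 (A = -(8 + 6² + 9*6) = -(8 + 36 + 54) = -1*98 = -98)
Z(V, g) = -98
Z(-165, 202) - 1*(-46396) = -98 - 1*(-46396) = -98 + 46396 = 46298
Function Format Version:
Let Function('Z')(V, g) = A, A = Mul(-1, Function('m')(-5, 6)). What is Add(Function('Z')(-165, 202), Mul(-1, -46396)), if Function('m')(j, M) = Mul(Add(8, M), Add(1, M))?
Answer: 46298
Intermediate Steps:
Function('m')(j, M) = Mul(Add(1, M), Add(8, M))
A = -98 (A = Mul(-1, Add(8, Pow(6, 2), Mul(9, 6))) = Mul(-1, Add(8, 36, 54)) = Mul(-1, 98) = -98)
Function('Z')(V, g) = -98
Add(Function('Z')(-165, 202), Mul(-1, -46396)) = Add(-98, Mul(-1, -46396)) = Add(-98, 46396) = 46298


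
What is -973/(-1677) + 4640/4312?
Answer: 1497107/903903 ≈ 1.6563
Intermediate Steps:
-973/(-1677) + 4640/4312 = -973*(-1/1677) + 4640*(1/4312) = 973/1677 + 580/539 = 1497107/903903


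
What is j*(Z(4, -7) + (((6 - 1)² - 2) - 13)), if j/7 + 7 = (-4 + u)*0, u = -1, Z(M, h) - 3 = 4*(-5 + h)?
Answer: 1715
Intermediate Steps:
Z(M, h) = -17 + 4*h (Z(M, h) = 3 + 4*(-5 + h) = 3 + (-20 + 4*h) = -17 + 4*h)
j = -49 (j = -49 + 7*((-4 - 1)*0) = -49 + 7*(-5*0) = -49 + 7*0 = -49 + 0 = -49)
j*(Z(4, -7) + (((6 - 1)² - 2) - 13)) = -49*((-17 + 4*(-7)) + (((6 - 1)² - 2) - 13)) = -49*((-17 - 28) + ((5² - 2) - 13)) = -49*(-45 + ((25 - 2) - 13)) = -49*(-45 + (23 - 13)) = -49*(-45 + 10) = -49*(-35) = 1715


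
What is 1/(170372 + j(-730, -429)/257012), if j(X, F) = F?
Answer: 257012/43787648035 ≈ 5.8695e-6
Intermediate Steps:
1/(170372 + j(-730, -429)/257012) = 1/(170372 - 429/257012) = 1/(43787648035/257012) = 257012/43787648035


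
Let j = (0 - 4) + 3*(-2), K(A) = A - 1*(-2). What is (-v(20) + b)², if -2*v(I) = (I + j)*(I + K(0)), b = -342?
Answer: 53824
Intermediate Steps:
K(A) = 2 + A (K(A) = A + 2 = 2 + A)
j = -10 (j = -4 - 6 = -10)
v(I) = -(-10 + I)*(2 + I)/2 (v(I) = -(I - 10)*(I + (2 + 0))/2 = -(-10 + I)*(I + 2)/2 = -(-10 + I)*(2 + I)/2)
(-v(20) + b)² = (-(10 + 4*20 - ½*20²) - 342)² = (-(10 + 80 - ½*400) - 342)² = (-(10 + 80 - 200) - 342)² = (-1*(-110) - 342)² = (110 - 342)² = (-232)² = 53824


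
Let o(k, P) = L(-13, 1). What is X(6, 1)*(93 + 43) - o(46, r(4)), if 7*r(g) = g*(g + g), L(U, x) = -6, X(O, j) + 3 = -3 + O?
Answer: 6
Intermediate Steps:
X(O, j) = -6 + O (X(O, j) = -3 + (-3 + O) = -6 + O)
r(g) = 2*g²/7 (r(g) = (g*(g + g))/7 = (g*(2*g))/7 = (2*g²)/7 = 2*g²/7)
o(k, P) = -6
X(6, 1)*(93 + 43) - o(46, r(4)) = (-6 + 6)*(93 + 43) - 1*(-6) = 0*136 + 6 = 0 + 6 = 6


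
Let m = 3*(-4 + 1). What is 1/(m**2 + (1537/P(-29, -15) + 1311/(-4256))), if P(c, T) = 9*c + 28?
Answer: 52192/3867187 ≈ 0.013496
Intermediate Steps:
m = -9 (m = 3*(-3) = -9)
P(c, T) = 28 + 9*c
1/(m**2 + (1537/P(-29, -15) + 1311/(-4256))) = 1/((-9)**2 + (1537/(28 + 9*(-29)) + 1311/(-4256))) = 1/(81 + (1537/(28 - 261) + 1311*(-1/4256))) = 1/(81 + (1537/(-233) - 69/224)) = 1/(81 + (1537*(-1/233) - 69/224)) = 1/(81 + (-1537/233 - 69/224)) = 1/(81 - 360365/52192) = 1/(3867187/52192) = 52192/3867187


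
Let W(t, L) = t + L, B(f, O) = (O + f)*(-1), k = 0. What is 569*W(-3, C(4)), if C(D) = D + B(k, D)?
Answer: -1707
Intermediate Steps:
B(f, O) = -O - f
C(D) = 0 (C(D) = D + (-D - 1*0) = D + (-D + 0) = D - D = 0)
W(t, L) = L + t
569*W(-3, C(4)) = 569*(0 - 3) = 569*(-3) = -1707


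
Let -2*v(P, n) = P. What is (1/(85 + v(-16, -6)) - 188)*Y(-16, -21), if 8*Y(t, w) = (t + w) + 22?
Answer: 87415/248 ≈ 352.48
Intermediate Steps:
Y(t, w) = 11/4 + t/8 + w/8 (Y(t, w) = ((t + w) + 22)/8 = (22 + t + w)/8 = 11/4 + t/8 + w/8)
v(P, n) = -P/2
(1/(85 + v(-16, -6)) - 188)*Y(-16, -21) = (1/(85 - 1/2*(-16)) - 188)*(11/4 + (1/8)*(-16) + (1/8)*(-21)) = (1/(85 + 8) - 188)*(11/4 - 2 - 21/8) = (1/93 - 188)*(-15/8) = -17483/93*(-15/8) = 87415/248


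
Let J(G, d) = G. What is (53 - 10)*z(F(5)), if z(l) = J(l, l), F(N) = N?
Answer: 215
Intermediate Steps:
z(l) = l
(53 - 10)*z(F(5)) = (53 - 10)*5 = 43*5 = 215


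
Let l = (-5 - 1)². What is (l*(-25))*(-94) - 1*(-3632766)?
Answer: 3717366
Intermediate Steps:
l = 36 (l = (-6)² = 36)
(l*(-25))*(-94) - 1*(-3632766) = (36*(-25))*(-94) - 1*(-3632766) = -900*(-94) + 3632766 = 84600 + 3632766 = 3717366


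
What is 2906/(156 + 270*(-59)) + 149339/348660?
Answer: 223744571/916627140 ≈ 0.24410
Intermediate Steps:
2906/(156 + 270*(-59)) + 149339/348660 = 2906/(156 - 15930) + 149339*(1/348660) = 2906/(-15774) + 149339/348660 = 2906*(-1/15774) + 149339/348660 = -1453/7887 + 149339/348660 = 223744571/916627140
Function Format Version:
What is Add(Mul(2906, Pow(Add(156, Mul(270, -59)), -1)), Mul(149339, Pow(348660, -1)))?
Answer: Rational(223744571, 916627140) ≈ 0.24410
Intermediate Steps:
Add(Mul(2906, Pow(Add(156, Mul(270, -59)), -1)), Mul(149339, Pow(348660, -1))) = Add(Mul(2906, Pow(Add(156, -15930), -1)), Mul(149339, Rational(1, 348660))) = Add(Mul(2906, Pow(-15774, -1)), Rational(149339, 348660)) = Add(Mul(2906, Rational(-1, 15774)), Rational(149339, 348660)) = Add(Rational(-1453, 7887), Rational(149339, 348660)) = Rational(223744571, 916627140)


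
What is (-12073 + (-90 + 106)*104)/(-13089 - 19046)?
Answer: 10409/32135 ≈ 0.32391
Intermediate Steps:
(-12073 + (-90 + 106)*104)/(-13089 - 19046) = (-12073 + 16*104)/(-32135) = (-12073 + 1664)*(-1/32135) = -10409*(-1/32135) = 10409/32135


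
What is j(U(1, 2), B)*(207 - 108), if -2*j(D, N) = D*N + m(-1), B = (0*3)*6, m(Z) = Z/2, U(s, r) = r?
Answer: 99/4 ≈ 24.750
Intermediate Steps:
m(Z) = Z/2 (m(Z) = Z*(½) = Z/2)
B = 0 (B = 0*6 = 0)
j(D, N) = ¼ - D*N/2 (j(D, N) = -(D*N + (½)*(-1))/2 = -(D*N - ½)/2 = -(-½ + D*N)/2 = ¼ - D*N/2)
j(U(1, 2), B)*(207 - 108) = (¼ - ½*2*0)*(207 - 108) = (¼ + 0)*99 = (¼)*99 = 99/4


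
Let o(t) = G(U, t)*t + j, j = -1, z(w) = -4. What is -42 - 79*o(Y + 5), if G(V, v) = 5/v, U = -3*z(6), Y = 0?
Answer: -358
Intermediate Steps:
U = 12 (U = -3*(-4) = 12)
o(t) = 4 (o(t) = (5/t)*t - 1 = 5 - 1 = 4)
-42 - 79*o(Y + 5) = -42 - 79*4 = -42 - 316 = -358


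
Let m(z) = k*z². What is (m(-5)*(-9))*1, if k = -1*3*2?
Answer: 1350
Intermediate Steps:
k = -6 (k = -3*2 = -6)
m(z) = -6*z²
(m(-5)*(-9))*1 = (-6*(-5)²*(-9))*1 = (-6*25*(-9))*1 = -150*(-9)*1 = 1350*1 = 1350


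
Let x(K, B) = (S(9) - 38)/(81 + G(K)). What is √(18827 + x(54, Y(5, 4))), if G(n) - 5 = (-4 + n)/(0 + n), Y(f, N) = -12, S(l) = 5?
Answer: √103704725066/2347 ≈ 137.21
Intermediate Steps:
G(n) = 5 + (-4 + n)/n (G(n) = 5 + (-4 + n)/(0 + n) = 5 + (-4 + n)/n)
x(K, B) = -33/(87 - 4/K) (x(K, B) = (5 - 38)/(81 + (6 - 4/K)) = -33/(87 - 4/K))
√(18827 + x(54, Y(5, 4))) = √(18827 - 33*54/(-4 + 87*54)) = √(18827 - 33*54/(-4 + 4698)) = √(18827 - 33*54/4694) = √(18827 - 33*54*1/4694) = √(18827 - 891/2347) = √(44186078/2347) = √103704725066/2347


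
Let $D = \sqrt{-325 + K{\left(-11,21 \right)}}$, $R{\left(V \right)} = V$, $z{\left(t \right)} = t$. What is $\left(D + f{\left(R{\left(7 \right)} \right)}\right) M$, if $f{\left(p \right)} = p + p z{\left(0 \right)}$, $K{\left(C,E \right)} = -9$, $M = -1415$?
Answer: $-9905 - 1415 i \sqrt{334} \approx -9905.0 - 25860.0 i$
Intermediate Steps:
$D = i \sqrt{334}$ ($D = \sqrt{-325 - 9} = \sqrt{-334} = i \sqrt{334} \approx 18.276 i$)
$f{\left(p \right)} = p$ ($f{\left(p \right)} = p + p 0 = p + 0 = p$)
$\left(D + f{\left(R{\left(7 \right)} \right)}\right) M = \left(i \sqrt{334} + 7\right) \left(-1415\right) = \left(7 + i \sqrt{334}\right) \left(-1415\right) = -9905 - 1415 i \sqrt{334}$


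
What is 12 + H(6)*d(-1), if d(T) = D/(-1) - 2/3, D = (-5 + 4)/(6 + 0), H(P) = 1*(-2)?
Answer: 13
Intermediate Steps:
H(P) = -2
D = -⅙ (D = -1/6 = -1*⅙ = -⅙ ≈ -0.16667)
d(T) = -½ (d(T) = -⅙/(-1) - 2/3 = -⅙*(-1) - 2*⅓ = ⅙ - ⅔ = -½)
12 + H(6)*d(-1) = 12 - 2*(-½) = 12 + 1 = 13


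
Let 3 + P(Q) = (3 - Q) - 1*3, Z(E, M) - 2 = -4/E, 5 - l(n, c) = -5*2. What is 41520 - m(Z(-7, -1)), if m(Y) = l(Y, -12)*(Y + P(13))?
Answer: 292050/7 ≈ 41721.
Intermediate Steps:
l(n, c) = 15 (l(n, c) = 5 - (-5)*2 = 5 - 1*(-10) = 5 + 10 = 15)
Z(E, M) = 2 - 4/E
P(Q) = -3 - Q (P(Q) = -3 + ((3 - Q) - 1*3) = -3 + ((3 - Q) - 3) = -3 - Q)
m(Y) = -240 + 15*Y (m(Y) = 15*(Y + (-3 - 1*13)) = 15*(Y + (-3 - 13)) = 15*(Y - 16) = 15*(-16 + Y) = -240 + 15*Y)
41520 - m(Z(-7, -1)) = 41520 - (-240 + 15*(2 - 4/(-7))) = 41520 - (-240 + 15*(2 - 4*(-⅐))) = 41520 - (-240 + 15*(2 + 4/7)) = 41520 - (-240 + 15*(18/7)) = 41520 - (-240 + 270/7) = 41520 - 1*(-1410/7) = 41520 + 1410/7 = 292050/7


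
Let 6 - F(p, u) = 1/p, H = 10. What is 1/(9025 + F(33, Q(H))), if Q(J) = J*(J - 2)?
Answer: 33/298022 ≈ 0.00011073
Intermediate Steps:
Q(J) = J*(-2 + J)
F(p, u) = 6 - 1/p
1/(9025 + F(33, Q(H))) = 1/(9025 + (6 - 1/33)) = 1/(9025 + 197/33) = 1/(298022/33) = 33/298022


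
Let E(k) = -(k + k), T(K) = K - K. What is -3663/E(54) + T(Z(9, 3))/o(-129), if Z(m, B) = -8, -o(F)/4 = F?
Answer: 407/12 ≈ 33.917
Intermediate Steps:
o(F) = -4*F
T(K) = 0
E(k) = -2*k
-3663/E(54) + T(Z(9, 3))/o(-129) = -3663/((-2*54)) + 0/((-4*(-129))) = -3663/(-108) + 0/516 = -3663*(-1/108) + 0*(1/516) = 407/12 + 0 = 407/12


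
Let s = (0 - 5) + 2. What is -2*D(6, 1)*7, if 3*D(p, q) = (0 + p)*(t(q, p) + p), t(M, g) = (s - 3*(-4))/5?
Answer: -1092/5 ≈ -218.40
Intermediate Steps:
s = -3 (s = -5 + 2 = -3)
t(M, g) = 9/5 (t(M, g) = (-3 - 3*(-4))/5 = (-3 + 12)*(⅕) = 9*(⅕) = 9/5)
D(p, q) = p*(9/5 + p)/3 (D(p, q) = ((0 + p)*(9/5 + p))/3 = (p*(9/5 + p))/3 = p*(9/5 + p)/3)
-2*D(6, 1)*7 = -2*6*(9 + 5*6)/15*7 = -2*6*(9 + 30)/15*7 = -2*6*39/15*7 = -2*78/5*7 = -156/5*7 = -1092/5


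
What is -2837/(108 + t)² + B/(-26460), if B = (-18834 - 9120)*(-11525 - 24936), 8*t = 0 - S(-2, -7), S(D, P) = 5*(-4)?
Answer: -2765586193213/71796270 ≈ -38520.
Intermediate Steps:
S(D, P) = -20
t = 5/2 (t = (0 - 1*(-20))/8 = (0 + 20)/8 = (⅛)*20 = 5/2 ≈ 2.5000)
B = 1019230794 (B = -27954*(-36461) = 1019230794)
-2837/(108 + t)² + B/(-26460) = -2837/(108 + 5/2)² + 1019230794/(-26460) = -2837/((221/2)²) + 1019230794*(-1/26460) = -2837/48841/4 - 56623933/1470 = -2837*4/48841 - 56623933/1470 = -11348/48841 - 56623933/1470 = -2765586193213/71796270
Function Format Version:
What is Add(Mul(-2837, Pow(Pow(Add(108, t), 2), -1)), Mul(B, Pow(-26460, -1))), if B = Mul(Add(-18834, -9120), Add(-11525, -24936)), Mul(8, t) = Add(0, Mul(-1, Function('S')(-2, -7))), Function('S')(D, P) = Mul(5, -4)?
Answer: Rational(-2765586193213, 71796270) ≈ -38520.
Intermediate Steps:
Function('S')(D, P) = -20
t = Rational(5, 2) (t = Mul(Rational(1, 8), Add(0, Mul(-1, -20))) = Mul(Rational(1, 8), Add(0, 20)) = Mul(Rational(1, 8), 20) = Rational(5, 2) ≈ 2.5000)
B = 1019230794 (B = Mul(-27954, -36461) = 1019230794)
Add(Mul(-2837, Pow(Pow(Add(108, t), 2), -1)), Mul(B, Pow(-26460, -1))) = Add(Mul(-2837, Pow(Pow(Add(108, Rational(5, 2)), 2), -1)), Mul(1019230794, Pow(-26460, -1))) = Add(Mul(-2837, Pow(Pow(Rational(221, 2), 2), -1)), Mul(1019230794, Rational(-1, 26460))) = Add(Mul(-2837, Pow(Rational(48841, 4), -1)), Rational(-56623933, 1470)) = Add(Mul(-2837, Rational(4, 48841)), Rational(-56623933, 1470)) = Add(Rational(-11348, 48841), Rational(-56623933, 1470)) = Rational(-2765586193213, 71796270)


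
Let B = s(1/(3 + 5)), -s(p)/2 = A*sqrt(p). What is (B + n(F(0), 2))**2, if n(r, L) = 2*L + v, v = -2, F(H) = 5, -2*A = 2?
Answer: (4 + sqrt(2))**2/4 ≈ 7.3284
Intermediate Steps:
A = -1 (A = -1/2*2 = -1)
s(p) = 2*sqrt(p) (s(p) = -(-2)*sqrt(p) = 2*sqrt(p))
n(r, L) = -2 + 2*L (n(r, L) = 2*L - 2 = -2 + 2*L)
B = sqrt(2)/2 (B = 2*sqrt(1/(3 + 5)) = 2*sqrt(1/8) = 2*(sqrt(2)/4) = sqrt(2)/2 ≈ 0.70711)
(B + n(F(0), 2))**2 = (sqrt(2)/2 + (-2 + 2*2))**2 = (sqrt(2)/2 + (-2 + 4))**2 = (sqrt(2)/2 + 2)**2 = (2 + sqrt(2)/2)**2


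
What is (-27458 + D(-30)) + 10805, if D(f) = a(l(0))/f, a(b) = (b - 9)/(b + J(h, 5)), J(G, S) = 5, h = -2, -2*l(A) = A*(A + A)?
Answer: -832647/50 ≈ -16653.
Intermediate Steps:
l(A) = -A² (l(A) = -A*(A + A)/2 = -A*2*A/2 = -A²)
a(b) = (-9 + b)/(5 + b) (a(b) = (b - 9)/(b + 5) = (-9 + b)/(5 + b))
D(f) = -9/(5*f) (D(f) = ((-9 - 1*0²)/(5 - 1*0²))/f = ((-9 - 1*0)/(5 - 1*0))/f = ((-9 + 0)/(5 + 0))/f = (-9/5)/f = ((⅕)*(-9))/f = -9/(5*f))
(-27458 + D(-30)) + 10805 = (-27458 - 9/5/(-30)) + 10805 = (-27458 - 9/5*(-1/30)) + 10805 = (-27458 + 3/50) + 10805 = -1372897/50 + 10805 = -832647/50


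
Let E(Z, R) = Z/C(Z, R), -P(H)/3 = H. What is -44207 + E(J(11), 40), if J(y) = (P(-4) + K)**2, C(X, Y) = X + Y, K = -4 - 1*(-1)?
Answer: -5348966/121 ≈ -44206.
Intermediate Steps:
K = -3 (K = -4 + 1 = -3)
P(H) = -3*H
J(y) = 81 (J(y) = (-3*(-4) - 3)**2 = (12 - 3)**2 = 9**2 = 81)
E(Z, R) = Z/(R + Z) (E(Z, R) = Z/(Z + R) = Z/(R + Z))
-44207 + E(J(11), 40) = -44207 + 81/(40 + 81) = -44207 + 81/121 = -5348966/121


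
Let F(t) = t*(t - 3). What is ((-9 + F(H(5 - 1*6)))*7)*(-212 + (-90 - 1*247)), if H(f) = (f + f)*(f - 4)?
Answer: -234423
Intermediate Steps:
H(f) = 2*f*(-4 + f) (H(f) = (2*f)*(-4 + f) = 2*f*(-4 + f))
F(t) = t*(-3 + t)
((-9 + F(H(5 - 1*6)))*7)*(-212 + (-90 - 1*247)) = ((-9 + (2*(5 - 1*6)*(-4 + (5 - 1*6)))*(-3 + 2*(5 - 1*6)*(-4 + (5 - 1*6))))*7)*(-212 + (-90 - 1*247)) = ((-9 + (2*(5 - 6)*(-4 + (5 - 6)))*(-3 + 2*(5 - 6)*(-4 + (5 - 6))))*7)*(-212 + (-90 - 247)) = ((-9 + (2*(-1)*(-4 - 1))*(-3 + 2*(-1)*(-4 - 1)))*7)*(-212 - 337) = ((-9 + (2*(-1)*(-5))*(-3 + 2*(-1)*(-5)))*7)*(-549) = ((-9 + 10*(-3 + 10))*7)*(-549) = ((-9 + 10*7)*7)*(-549) = ((-9 + 70)*7)*(-549) = (61*7)*(-549) = 427*(-549) = -234423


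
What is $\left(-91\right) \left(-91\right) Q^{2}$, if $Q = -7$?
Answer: $405769$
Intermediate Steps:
$\left(-91\right) \left(-91\right) Q^{2} = \left(-91\right) \left(-91\right) \left(-7\right)^{2} = 8281 \cdot 49 = 405769$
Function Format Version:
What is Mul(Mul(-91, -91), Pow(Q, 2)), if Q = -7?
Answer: 405769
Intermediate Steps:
Mul(Mul(-91, -91), Pow(Q, 2)) = Mul(Mul(-91, -91), Pow(-7, 2)) = Mul(8281, 49) = 405769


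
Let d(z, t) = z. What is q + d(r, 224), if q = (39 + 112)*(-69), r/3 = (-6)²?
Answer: -10311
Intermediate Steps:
r = 108 (r = 3*(-6)² = 3*36 = 108)
q = -10419 (q = 151*(-69) = -10419)
q + d(r, 224) = -10419 + 108 = -10311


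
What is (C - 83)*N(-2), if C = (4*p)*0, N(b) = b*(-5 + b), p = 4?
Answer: -1162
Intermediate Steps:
C = 0 (C = (4*4)*0 = 16*0 = 0)
(C - 83)*N(-2) = (0 - 83)*(-2*(-5 - 2)) = -(-166)*(-7) = -83*14 = -1162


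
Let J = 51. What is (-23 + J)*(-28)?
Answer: -784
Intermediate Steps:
(-23 + J)*(-28) = (-23 + 51)*(-28) = 28*(-28) = -784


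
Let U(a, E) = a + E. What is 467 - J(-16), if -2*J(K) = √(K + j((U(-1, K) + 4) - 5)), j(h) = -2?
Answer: 467 + 3*I*√2/2 ≈ 467.0 + 2.1213*I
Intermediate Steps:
U(a, E) = E + a
J(K) = -√(-2 + K)/2 (J(K) = -√(K - 2)/2 = -√(-2 + K)/2)
467 - J(-16) = 467 - (-1)*√(-2 - 16)/2 = 467 - (-1)*√(-18)/2 = 467 - (-1)*3*I*√2/2 = 467 - (-3)*I*√2/2 = 467 + 3*I*√2/2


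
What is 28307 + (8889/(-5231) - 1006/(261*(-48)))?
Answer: 927481966585/32766984 ≈ 28305.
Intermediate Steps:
28307 + (8889/(-5231) - 1006/(261*(-48))) = 28307 + (8889*(-1/5231) - 1006/(-12528)) = 28307 + (-8889/5231 - 1006*(-1/12528)) = 28307 + (-8889/5231 + 503/6264) = 28307 - 53049503/32766984 = 927481966585/32766984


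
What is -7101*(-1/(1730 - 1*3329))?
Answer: -2367/533 ≈ -4.4409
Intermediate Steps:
-7101*(-1/(1730 - 1*3329)) = -7101*(-1/(1730 - 3329)) = -7101/((-1*(-1599))) = -7101/1599 = -7101*1/1599 = -2367/533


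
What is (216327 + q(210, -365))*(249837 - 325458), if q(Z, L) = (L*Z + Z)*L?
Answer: -2126230136667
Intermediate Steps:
q(Z, L) = L*(Z + L*Z) (q(Z, L) = (Z + L*Z)*L = L*(Z + L*Z))
(216327 + q(210, -365))*(249837 - 325458) = (216327 - 365*210*(1 - 365))*(249837 - 325458) = (216327 - 365*210*(-364))*(-75621) = (216327 + 27900600)*(-75621) = 28116927*(-75621) = -2126230136667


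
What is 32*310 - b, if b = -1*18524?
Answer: 28444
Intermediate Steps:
b = -18524
32*310 - b = 32*310 - 1*(-18524) = 9920 + 18524 = 28444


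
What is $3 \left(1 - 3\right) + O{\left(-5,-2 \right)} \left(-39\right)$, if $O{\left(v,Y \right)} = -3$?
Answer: $111$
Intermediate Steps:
$3 \left(1 - 3\right) + O{\left(-5,-2 \right)} \left(-39\right) = 3 \left(1 - 3\right) - -117 = 3 \left(-2\right) + 117 = -6 + 117 = 111$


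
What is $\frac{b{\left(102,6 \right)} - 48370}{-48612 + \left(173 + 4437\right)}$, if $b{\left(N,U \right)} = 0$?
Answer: $\frac{3455}{3143} \approx 1.0993$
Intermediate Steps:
$\frac{b{\left(102,6 \right)} - 48370}{-48612 + \left(173 + 4437\right)} = \frac{0 - 48370}{-48612 + \left(173 + 4437\right)} = - \frac{48370}{-48612 + 4610} = - \frac{48370}{-44002} = \left(-48370\right) \left(- \frac{1}{44002}\right) = \frac{3455}{3143}$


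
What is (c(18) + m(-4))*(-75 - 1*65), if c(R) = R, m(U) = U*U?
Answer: -4760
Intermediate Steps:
m(U) = U²
(c(18) + m(-4))*(-75 - 1*65) = (18 + (-4)²)*(-75 - 1*65) = (18 + 16)*(-75 - 65) = 34*(-140) = -4760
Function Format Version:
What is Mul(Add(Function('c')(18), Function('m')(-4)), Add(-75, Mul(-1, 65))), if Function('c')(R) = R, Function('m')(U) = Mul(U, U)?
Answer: -4760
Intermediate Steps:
Function('m')(U) = Pow(U, 2)
Mul(Add(Function('c')(18), Function('m')(-4)), Add(-75, Mul(-1, 65))) = Mul(Add(18, Pow(-4, 2)), Add(-75, Mul(-1, 65))) = Mul(Add(18, 16), Add(-75, -65)) = Mul(34, -140) = -4760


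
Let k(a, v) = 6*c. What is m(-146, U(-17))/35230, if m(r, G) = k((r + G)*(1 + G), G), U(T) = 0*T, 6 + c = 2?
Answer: -12/17615 ≈ -0.00068124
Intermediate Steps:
c = -4 (c = -6 + 2 = -4)
U(T) = 0
k(a, v) = -24 (k(a, v) = 6*(-4) = -24)
m(r, G) = -24
m(-146, U(-17))/35230 = -24/35230 = -24*1/35230 = -12/17615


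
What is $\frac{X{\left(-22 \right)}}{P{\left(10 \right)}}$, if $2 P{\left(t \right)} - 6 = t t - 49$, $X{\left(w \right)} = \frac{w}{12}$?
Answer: $- \frac{11}{171} \approx -0.064327$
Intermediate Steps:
$X{\left(w \right)} = \frac{w}{12}$ ($X{\left(w \right)} = w \frac{1}{12} = \frac{w}{12}$)
$P{\left(t \right)} = - \frac{43}{2} + \frac{t^{2}}{2}$ ($P{\left(t \right)} = 3 + \frac{t t - 49}{2} = 3 + \frac{t^{2} - 49}{2} = 3 + \frac{-49 + t^{2}}{2} = 3 + \left(- \frac{49}{2} + \frac{t^{2}}{2}\right) = - \frac{43}{2} + \frac{t^{2}}{2}$)
$\frac{X{\left(-22 \right)}}{P{\left(10 \right)}} = \frac{\frac{1}{12} \left(-22\right)}{- \frac{43}{2} + \frac{10^{2}}{2}} = - \frac{11}{6 \left(- \frac{43}{2} + \frac{1}{2} \cdot 100\right)} = - \frac{11}{6 \left(- \frac{43}{2} + 50\right)} = - \frac{11}{6 \cdot \frac{57}{2}} = \left(- \frac{11}{6}\right) \frac{2}{57} = - \frac{11}{171}$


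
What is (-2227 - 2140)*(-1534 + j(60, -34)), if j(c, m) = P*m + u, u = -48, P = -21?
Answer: 3790556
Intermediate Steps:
j(c, m) = -48 - 21*m (j(c, m) = -21*m - 48 = -48 - 21*m)
(-2227 - 2140)*(-1534 + j(60, -34)) = (-2227 - 2140)*(-1534 + (-48 - 21*(-34))) = -4367*(-1534 + (-48 + 714)) = -4367*(-1534 + 666) = -4367*(-868) = 3790556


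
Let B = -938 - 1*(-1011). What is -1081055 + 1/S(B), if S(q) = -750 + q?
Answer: -731874236/677 ≈ -1.0811e+6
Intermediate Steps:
B = 73 (B = -938 + 1011 = 73)
-1081055 + 1/S(B) = -1081055 + 1/(-750 + 73) = -1081055 + 1/(-677) = -1081055 - 1/677 = -731874236/677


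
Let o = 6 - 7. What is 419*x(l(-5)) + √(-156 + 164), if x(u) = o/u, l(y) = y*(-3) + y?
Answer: -419/10 + 2*√2 ≈ -39.072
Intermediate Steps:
l(y) = -2*y (l(y) = -3*y + y = -2*y)
o = -1
x(u) = -1/u
419*x(l(-5)) + √(-156 + 164) = 419*(-1/((-2*(-5)))) + √(-156 + 164) = 419*(-1/10) + √8 = 419*(-1*⅒) + 2*√2 = 419*(-⅒) + 2*√2 = -419/10 + 2*√2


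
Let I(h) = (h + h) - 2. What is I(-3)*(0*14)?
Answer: 0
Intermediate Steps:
I(h) = -2 + 2*h (I(h) = 2*h - 2 = -2 + 2*h)
I(-3)*(0*14) = (-2 + 2*(-3))*(0*14) = (-2 - 6)*0 = -8*0 = 0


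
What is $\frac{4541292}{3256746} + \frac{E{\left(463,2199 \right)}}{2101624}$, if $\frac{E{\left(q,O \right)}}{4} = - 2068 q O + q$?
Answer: $- \frac{1142452499902631}{285185648146} \approx -4006.0$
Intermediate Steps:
$E{\left(q,O \right)} = 4 q - 8272 O q$ ($E{\left(q,O \right)} = 4 \left(- 2068 q O + q\right) = 4 \left(- 2068 O q + q\right) = 4 \left(q - 2068 O q\right) = 4 q - 8272 O q$)
$\frac{4541292}{3256746} + \frac{E{\left(463,2199 \right)}}{2101624} = \frac{4541292}{3256746} + \frac{4 \cdot 463 \left(1 - 4547532\right)}{2101624} = 4541292 \cdot \frac{1}{3256746} + 4 \cdot 463 \left(1 - 4547532\right) \frac{1}{2101624} = \frac{756882}{542791} + 4 \cdot 463 \left(-4547531\right) \frac{1}{2101624} = \frac{756882}{542791} - \frac{2105506853}{525406} = - \frac{1142452499902631}{285185648146}$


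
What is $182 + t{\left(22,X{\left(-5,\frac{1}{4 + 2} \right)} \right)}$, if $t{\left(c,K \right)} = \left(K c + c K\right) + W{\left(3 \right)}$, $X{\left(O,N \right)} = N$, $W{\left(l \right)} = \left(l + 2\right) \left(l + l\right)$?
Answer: $\frac{658}{3} \approx 219.33$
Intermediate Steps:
$W{\left(l \right)} = 2 l \left(2 + l\right)$ ($W{\left(l \right)} = \left(2 + l\right) 2 l = 2 l \left(2 + l\right)$)
$t{\left(c,K \right)} = 30 + 2 K c$ ($t{\left(c,K \right)} = \left(K c + c K\right) + 2 \cdot 3 \left(2 + 3\right) = \left(K c + K c\right) + 2 \cdot 3 \cdot 5 = 2 K c + 30 = 30 + 2 K c$)
$182 + t{\left(22,X{\left(-5,\frac{1}{4 + 2} \right)} \right)} = 182 + \left(30 + 2 \frac{1}{4 + 2} \cdot 22\right) = 182 + \left(30 + 2 \cdot \frac{1}{6} \cdot 22\right) = 182 + \left(30 + \frac{22}{3}\right) = 182 + \frac{112}{3} = \frac{658}{3}$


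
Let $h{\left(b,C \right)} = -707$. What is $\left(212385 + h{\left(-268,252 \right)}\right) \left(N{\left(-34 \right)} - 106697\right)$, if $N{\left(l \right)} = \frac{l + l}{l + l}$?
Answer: $-22585195888$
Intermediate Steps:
$N{\left(l \right)} = 1$ ($N{\left(l \right)} = \frac{2 l}{2 l} = 2 l \frac{1}{2 l} = 1$)
$\left(212385 + h{\left(-268,252 \right)}\right) \left(N{\left(-34 \right)} - 106697\right) = \left(212385 - 707\right) \left(1 - 106697\right) = 211678 \left(-106696\right) = -22585195888$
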